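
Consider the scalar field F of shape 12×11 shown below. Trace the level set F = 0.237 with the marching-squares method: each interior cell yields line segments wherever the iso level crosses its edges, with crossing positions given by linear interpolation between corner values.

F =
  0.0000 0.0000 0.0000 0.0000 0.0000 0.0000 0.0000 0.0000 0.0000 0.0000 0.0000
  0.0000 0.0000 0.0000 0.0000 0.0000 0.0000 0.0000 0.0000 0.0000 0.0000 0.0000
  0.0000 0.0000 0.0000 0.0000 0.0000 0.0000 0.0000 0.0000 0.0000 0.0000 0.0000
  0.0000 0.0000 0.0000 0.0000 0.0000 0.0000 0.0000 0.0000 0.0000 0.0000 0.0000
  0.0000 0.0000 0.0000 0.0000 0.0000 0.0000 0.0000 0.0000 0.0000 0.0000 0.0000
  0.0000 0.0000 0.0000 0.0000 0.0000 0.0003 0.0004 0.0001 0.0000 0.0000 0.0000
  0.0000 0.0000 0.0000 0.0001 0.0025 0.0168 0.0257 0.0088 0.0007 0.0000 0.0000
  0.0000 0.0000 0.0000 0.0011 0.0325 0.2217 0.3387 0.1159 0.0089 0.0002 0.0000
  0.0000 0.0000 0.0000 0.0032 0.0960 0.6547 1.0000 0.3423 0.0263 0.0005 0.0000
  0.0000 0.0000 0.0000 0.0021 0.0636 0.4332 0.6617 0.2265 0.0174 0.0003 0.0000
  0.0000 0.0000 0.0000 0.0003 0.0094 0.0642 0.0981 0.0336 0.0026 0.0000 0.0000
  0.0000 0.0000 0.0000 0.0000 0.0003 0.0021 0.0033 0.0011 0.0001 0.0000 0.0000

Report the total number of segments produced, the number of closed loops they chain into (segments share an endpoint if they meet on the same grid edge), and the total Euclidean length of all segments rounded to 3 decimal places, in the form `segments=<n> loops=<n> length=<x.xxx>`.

segments=12 loops=1 length=9.273

cell (6,5): code 0100 → (6.675,6.000)–(7.000,5.131)
cell (6,6): code 1000 → (7.000,6.456)–(6.675,6.000)
cell (7,4): code 0100 → (7.035,5.000)–(8.000,4.252)
cell (7,5): code 1110 → (7.000,5.131)–(7.035,5.000)
cell (7,6): code 1101 → (7.535,7.000)–(7.000,6.456)
cell (7,7): code 1000 → (8.000,7.333)–(7.535,7.000)
cell (8,4): code 0110 → (8.000,4.252)–(9.000,4.469)
cell (8,6): code 1011 → (9.000,6.976)–(8.909,7.000)
cell (8,7): code 0001 → (8.909,7.000)–(8.000,7.333)
cell (9,4): code 0010 → (9.000,4.469)–(9.532,5.000)
cell (9,5): code 0011 → (9.532,5.000)–(9.754,6.000)
cell (9,6): code 0001 → (9.754,6.000)–(9.000,6.976)
total: 12 segments, chained into 1 closed loop(s), length Σ = 9.273054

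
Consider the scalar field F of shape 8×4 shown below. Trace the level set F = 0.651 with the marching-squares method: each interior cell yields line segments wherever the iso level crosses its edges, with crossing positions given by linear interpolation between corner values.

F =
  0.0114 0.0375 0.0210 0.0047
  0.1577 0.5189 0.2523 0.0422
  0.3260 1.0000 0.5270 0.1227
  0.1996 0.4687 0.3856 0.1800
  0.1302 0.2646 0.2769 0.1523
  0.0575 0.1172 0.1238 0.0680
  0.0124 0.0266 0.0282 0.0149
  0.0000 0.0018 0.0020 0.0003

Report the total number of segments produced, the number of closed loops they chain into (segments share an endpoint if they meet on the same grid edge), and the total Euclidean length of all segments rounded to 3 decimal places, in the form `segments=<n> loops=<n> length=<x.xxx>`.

cell (1,0): code 0100 → (1.275,1.000)–(2.000,0.482)
cell (1,1): code 1000 → (2.000,1.738)–(1.275,1.000)
cell (2,0): code 0010 → (2.000,0.482)–(2.657,1.000)
cell (2,1): code 0001 → (2.657,1.000)–(2.000,1.738)
total: 4 segments, chained into 1 closed loop(s), length Σ = 3.750295

segments=4 loops=1 length=3.750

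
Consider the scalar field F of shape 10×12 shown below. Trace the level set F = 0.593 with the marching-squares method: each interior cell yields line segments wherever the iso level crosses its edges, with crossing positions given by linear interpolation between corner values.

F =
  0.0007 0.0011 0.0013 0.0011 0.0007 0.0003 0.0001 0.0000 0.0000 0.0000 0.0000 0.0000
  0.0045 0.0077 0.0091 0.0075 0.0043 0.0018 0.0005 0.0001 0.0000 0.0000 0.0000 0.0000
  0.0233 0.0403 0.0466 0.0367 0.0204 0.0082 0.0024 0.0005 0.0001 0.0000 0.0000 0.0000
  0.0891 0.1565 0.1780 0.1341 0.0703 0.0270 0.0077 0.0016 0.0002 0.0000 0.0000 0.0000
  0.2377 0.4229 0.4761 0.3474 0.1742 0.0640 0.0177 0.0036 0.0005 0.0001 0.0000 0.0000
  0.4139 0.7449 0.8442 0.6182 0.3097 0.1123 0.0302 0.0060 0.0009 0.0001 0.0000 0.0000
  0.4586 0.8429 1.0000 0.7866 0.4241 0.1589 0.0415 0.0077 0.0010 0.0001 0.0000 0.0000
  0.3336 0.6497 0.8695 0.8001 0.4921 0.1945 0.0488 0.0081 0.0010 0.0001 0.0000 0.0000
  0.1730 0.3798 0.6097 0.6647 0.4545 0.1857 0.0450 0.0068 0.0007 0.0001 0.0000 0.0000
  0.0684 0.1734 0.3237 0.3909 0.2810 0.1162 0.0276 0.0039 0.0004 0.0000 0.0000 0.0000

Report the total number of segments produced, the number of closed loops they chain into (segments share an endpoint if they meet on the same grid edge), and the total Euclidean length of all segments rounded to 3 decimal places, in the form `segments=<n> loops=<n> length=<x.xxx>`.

segments=14 loops=1 length=11.287

cell (4,0): code 0100 → (4.528,1.000)–(5.000,0.541)
cell (4,1): code 1100 → (4.318,2.000)–(4.528,1.000)
cell (4,2): code 1100 → (4.907,3.000)–(4.318,2.000)
cell (4,3): code 1000 → (5.000,3.082)–(4.907,3.000)
cell (5,0): code 0110 → (5.000,0.541)–(6.000,0.350)
cell (5,3): code 1001 → (6.000,3.534)–(5.000,3.082)
cell (6,0): code 0110 → (6.000,0.350)–(7.000,0.821)
cell (6,3): code 1001 → (7.000,3.672)–(6.000,3.534)
cell (7,0): code 0010 → (7.000,0.821)–(7.210,1.000)
cell (7,1): code 0111 → (7.210,1.000)–(8.000,1.927)
cell (7,3): code 1001 → (8.000,3.341)–(7.000,3.672)
cell (8,1): code 0010 → (8.000,1.927)–(8.058,2.000)
cell (8,2): code 0011 → (8.058,2.000)–(8.262,3.000)
cell (8,3): code 0001 → (8.262,3.000)–(8.000,3.341)
total: 14 segments, chained into 1 closed loop(s), length Σ = 11.286821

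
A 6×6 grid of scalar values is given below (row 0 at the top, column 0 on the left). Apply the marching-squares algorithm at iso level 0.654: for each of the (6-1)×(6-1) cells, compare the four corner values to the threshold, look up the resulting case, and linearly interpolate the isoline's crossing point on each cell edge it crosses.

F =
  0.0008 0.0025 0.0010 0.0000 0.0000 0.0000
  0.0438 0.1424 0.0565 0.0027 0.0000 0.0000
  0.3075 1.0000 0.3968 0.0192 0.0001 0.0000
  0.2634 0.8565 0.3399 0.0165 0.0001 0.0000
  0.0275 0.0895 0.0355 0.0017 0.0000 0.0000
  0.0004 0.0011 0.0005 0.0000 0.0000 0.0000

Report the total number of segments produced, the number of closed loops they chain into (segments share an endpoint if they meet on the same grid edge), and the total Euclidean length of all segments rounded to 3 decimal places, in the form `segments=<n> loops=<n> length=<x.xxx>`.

segments=6 loops=1 length=4.276

cell (1,0): code 0100 → (1.597,1.000)–(2.000,0.500)
cell (1,1): code 1000 → (2.000,1.574)–(1.597,1.000)
cell (2,0): code 0110 → (2.000,0.500)–(3.000,0.659)
cell (2,1): code 1001 → (3.000,1.392)–(2.000,1.574)
cell (3,0): code 0010 → (3.000,0.659)–(3.264,1.000)
cell (3,1): code 0001 → (3.264,1.000)–(3.000,1.392)
total: 6 segments, chained into 1 closed loop(s), length Σ = 4.276479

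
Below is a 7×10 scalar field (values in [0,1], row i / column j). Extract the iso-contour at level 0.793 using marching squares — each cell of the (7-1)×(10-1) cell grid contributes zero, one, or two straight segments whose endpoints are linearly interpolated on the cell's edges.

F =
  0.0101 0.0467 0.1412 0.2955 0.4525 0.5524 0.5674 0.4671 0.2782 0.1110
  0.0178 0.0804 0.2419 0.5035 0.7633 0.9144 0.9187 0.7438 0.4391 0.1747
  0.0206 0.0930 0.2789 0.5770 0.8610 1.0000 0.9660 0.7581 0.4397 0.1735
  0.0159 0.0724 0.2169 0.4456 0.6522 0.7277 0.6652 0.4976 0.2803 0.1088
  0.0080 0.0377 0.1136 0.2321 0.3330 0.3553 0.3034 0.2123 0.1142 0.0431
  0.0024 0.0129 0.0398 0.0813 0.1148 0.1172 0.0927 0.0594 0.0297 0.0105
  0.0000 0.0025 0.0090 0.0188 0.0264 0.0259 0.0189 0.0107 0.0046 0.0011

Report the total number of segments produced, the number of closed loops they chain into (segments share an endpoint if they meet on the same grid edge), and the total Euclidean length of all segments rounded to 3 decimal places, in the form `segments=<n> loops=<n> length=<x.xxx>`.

cell (0,4): code 0100 → (0.665,5.000)–(1.000,4.197)
cell (0,5): code 1100 → (0.642,6.000)–(0.665,5.000)
cell (0,6): code 1000 → (1.000,6.719)–(0.642,6.000)
cell (1,3): code 0100 → (1.304,4.000)–(2.000,3.761)
cell (1,4): code 1110 → (1.000,4.197)–(1.304,4.000)
cell (1,6): code 1001 → (2.000,6.832)–(1.000,6.719)
cell (2,3): code 0010 → (2.000,3.761)–(2.326,4.000)
cell (2,4): code 0011 → (2.326,4.000)–(2.760,5.000)
cell (2,5): code 0011 → (2.760,5.000)–(2.575,6.000)
cell (2,6): code 0001 → (2.575,6.000)–(2.000,6.832)
total: 10 segments, chained into 1 closed loop(s), length Σ = 8.301238

segments=10 loops=1 length=8.301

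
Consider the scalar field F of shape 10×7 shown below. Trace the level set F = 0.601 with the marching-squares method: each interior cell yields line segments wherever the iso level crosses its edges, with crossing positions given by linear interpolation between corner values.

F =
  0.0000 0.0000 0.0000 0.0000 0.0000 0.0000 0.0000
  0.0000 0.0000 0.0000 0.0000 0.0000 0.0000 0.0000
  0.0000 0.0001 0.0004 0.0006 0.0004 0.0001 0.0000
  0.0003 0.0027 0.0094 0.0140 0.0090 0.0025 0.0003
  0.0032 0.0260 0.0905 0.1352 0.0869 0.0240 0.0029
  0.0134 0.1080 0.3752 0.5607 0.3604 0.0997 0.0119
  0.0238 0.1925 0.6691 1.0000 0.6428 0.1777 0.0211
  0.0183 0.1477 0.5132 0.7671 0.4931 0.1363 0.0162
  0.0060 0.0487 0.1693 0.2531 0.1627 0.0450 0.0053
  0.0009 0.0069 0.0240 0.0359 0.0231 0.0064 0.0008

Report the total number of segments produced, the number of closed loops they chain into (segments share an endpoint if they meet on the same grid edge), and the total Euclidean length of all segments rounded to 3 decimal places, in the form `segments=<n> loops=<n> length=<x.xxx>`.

cell (5,1): code 0100 → (5.768,2.000)–(6.000,1.857)
cell (5,2): code 1100 → (5.092,3.000)–(5.768,2.000)
cell (5,3): code 1100 → (5.852,4.000)–(5.092,3.000)
cell (5,4): code 1000 → (6.000,4.090)–(5.852,4.000)
cell (6,1): code 0010 → (6.000,1.857)–(6.437,2.000)
cell (6,2): code 0111 → (6.437,2.000)–(7.000,2.346)
cell (6,3): code 1011 → (7.000,3.606)–(6.279,4.000)
cell (6,4): code 0001 → (6.279,4.000)–(6.000,4.090)
cell (7,2): code 0010 → (7.000,2.346)–(7.323,3.000)
cell (7,3): code 0001 → (7.323,3.000)–(7.000,3.606)
total: 10 segments, chained into 1 closed loop(s), length Σ = 6.560677

segments=10 loops=1 length=6.561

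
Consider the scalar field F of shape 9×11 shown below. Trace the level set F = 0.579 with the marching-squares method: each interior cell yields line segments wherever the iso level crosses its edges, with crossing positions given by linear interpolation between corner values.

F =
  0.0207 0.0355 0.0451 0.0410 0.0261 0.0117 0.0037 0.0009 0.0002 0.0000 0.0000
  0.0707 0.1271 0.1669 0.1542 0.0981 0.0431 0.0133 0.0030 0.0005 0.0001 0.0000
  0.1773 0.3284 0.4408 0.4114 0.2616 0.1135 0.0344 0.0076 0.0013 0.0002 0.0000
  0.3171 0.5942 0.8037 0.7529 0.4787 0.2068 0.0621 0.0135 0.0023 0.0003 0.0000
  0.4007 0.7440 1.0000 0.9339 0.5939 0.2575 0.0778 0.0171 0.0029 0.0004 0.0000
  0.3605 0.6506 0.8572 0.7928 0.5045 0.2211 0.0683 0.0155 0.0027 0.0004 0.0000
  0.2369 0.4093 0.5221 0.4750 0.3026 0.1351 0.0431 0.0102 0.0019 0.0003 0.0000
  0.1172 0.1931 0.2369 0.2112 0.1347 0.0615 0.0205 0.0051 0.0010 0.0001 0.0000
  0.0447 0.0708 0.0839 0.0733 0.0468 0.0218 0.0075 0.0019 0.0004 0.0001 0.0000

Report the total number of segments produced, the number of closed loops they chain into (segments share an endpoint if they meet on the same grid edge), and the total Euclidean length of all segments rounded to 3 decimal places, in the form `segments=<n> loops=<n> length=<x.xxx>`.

segments=14 loops=1 length=10.819

cell (2,0): code 0100 → (2.943,1.000)–(3.000,0.945)
cell (2,1): code 1100 → (2.381,2.000)–(2.943,1.000)
cell (2,2): code 1100 → (2.491,3.000)–(2.381,2.000)
cell (2,3): code 1000 → (3.000,3.634)–(2.491,3.000)
cell (3,0): code 0110 → (3.000,0.945)–(4.000,0.519)
cell (3,3): code 1101 → (3.871,4.000)–(3.000,3.634)
cell (3,4): code 1000 → (4.000,4.044)–(3.871,4.000)
cell (4,0): code 0110 → (4.000,0.519)–(5.000,0.753)
cell (4,3): code 1011 → (5.000,3.742)–(4.167,4.000)
cell (4,4): code 0001 → (4.167,4.000)–(4.000,4.044)
cell (5,0): code 0010 → (5.000,0.753)–(5.297,1.000)
cell (5,1): code 0011 → (5.297,1.000)–(5.830,2.000)
cell (5,2): code 0011 → (5.830,2.000)–(5.673,3.000)
cell (5,3): code 0001 → (5.673,3.000)–(5.000,3.742)
total: 14 segments, chained into 1 closed loop(s), length Σ = 10.818525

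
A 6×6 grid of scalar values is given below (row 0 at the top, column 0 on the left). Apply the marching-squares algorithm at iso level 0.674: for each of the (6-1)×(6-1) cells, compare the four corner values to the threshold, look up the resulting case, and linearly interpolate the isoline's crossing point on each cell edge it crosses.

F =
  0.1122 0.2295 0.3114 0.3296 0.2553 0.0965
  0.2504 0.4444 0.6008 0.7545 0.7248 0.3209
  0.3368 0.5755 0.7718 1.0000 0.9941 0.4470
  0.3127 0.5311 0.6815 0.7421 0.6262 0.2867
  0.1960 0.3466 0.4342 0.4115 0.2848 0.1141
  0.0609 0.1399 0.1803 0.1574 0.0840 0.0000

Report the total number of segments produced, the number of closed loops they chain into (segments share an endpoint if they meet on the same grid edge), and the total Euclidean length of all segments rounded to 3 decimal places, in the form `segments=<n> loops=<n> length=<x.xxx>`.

segments=12 loops=1 length=8.499

cell (0,2): code 0100 → (0.811,3.000)–(1.000,2.476)
cell (0,3): code 1100 → (0.892,4.000)–(0.811,3.000)
cell (0,4): code 1000 → (1.000,4.126)–(0.892,4.000)
cell (1,1): code 0100 → (1.428,2.000)–(2.000,1.502)
cell (1,2): code 1110 → (1.000,2.476)–(1.428,2.000)
cell (1,4): code 1001 → (2.000,4.585)–(1.000,4.126)
cell (2,1): code 0110 → (2.000,1.502)–(3.000,1.950)
cell (2,3): code 1011 → (3.000,3.588)–(2.870,4.000)
cell (2,4): code 0001 → (2.870,4.000)–(2.000,4.585)
cell (3,1): code 0010 → (3.000,1.950)–(3.030,2.000)
cell (3,2): code 0011 → (3.030,2.000)–(3.206,3.000)
cell (3,3): code 0001 → (3.206,3.000)–(3.000,3.588)
total: 12 segments, chained into 1 closed loop(s), length Σ = 8.498596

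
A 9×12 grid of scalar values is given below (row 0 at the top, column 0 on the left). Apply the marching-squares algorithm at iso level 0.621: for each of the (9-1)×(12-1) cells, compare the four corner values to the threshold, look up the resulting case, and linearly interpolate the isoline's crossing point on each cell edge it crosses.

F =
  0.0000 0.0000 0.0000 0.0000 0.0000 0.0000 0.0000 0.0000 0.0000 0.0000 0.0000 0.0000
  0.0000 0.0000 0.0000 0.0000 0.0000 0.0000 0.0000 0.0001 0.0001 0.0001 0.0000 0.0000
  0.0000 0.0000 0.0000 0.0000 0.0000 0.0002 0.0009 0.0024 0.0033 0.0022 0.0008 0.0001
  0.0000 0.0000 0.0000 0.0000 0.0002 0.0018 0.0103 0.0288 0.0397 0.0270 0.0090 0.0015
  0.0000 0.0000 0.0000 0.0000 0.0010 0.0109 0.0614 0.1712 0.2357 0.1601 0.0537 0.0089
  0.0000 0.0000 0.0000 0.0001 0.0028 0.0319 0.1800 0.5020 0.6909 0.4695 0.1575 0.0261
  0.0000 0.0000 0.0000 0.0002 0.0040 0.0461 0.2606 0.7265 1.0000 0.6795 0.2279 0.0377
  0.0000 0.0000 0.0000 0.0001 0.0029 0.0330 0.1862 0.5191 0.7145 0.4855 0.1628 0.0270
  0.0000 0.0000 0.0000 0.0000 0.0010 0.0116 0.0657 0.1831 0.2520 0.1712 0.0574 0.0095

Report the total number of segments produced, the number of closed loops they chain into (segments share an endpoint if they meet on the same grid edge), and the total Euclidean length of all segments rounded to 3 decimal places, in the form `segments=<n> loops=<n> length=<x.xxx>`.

cell (4,7): code 0100 → (4.846,8.000)–(5.000,7.630)
cell (4,8): code 1000 → (5.000,8.316)–(4.846,8.000)
cell (5,6): code 0100 → (5.530,7.000)–(6.000,6.774)
cell (5,7): code 1110 → (5.000,7.630)–(5.530,7.000)
cell (5,8): code 1101 → (5.721,9.000)–(5.000,8.316)
cell (5,9): code 1000 → (6.000,9.130)–(5.721,9.000)
cell (6,6): code 0010 → (6.000,6.774)–(6.509,7.000)
cell (6,7): code 0111 → (6.509,7.000)–(7.000,7.521)
cell (6,8): code 1011 → (7.000,8.408)–(6.302,9.000)
cell (6,9): code 0001 → (6.302,9.000)–(6.000,9.130)
cell (7,7): code 0010 → (7.000,7.521)–(7.202,8.000)
cell (7,8): code 0001 → (7.202,8.000)–(7.000,8.408)
total: 12 segments, chained into 1 closed loop(s), length Σ = 6.890157

segments=12 loops=1 length=6.890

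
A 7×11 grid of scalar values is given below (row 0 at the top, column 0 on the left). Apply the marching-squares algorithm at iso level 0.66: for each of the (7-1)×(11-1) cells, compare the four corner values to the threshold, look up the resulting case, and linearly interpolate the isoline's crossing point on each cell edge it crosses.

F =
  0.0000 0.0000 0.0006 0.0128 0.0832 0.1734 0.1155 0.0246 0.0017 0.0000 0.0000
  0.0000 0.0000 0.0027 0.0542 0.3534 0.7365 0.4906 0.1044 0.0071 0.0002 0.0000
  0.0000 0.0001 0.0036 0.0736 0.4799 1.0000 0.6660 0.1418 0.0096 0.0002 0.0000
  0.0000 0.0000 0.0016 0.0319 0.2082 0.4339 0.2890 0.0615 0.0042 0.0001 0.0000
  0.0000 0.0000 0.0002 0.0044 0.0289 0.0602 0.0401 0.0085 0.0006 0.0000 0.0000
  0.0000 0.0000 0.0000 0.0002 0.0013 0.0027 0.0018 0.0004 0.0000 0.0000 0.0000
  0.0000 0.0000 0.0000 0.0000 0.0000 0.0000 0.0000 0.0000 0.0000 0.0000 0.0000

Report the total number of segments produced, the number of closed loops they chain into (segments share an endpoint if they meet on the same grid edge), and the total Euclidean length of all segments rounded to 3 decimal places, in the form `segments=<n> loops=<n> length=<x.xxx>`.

cell (0,4): code 0100 → (0.864,5.000)–(1.000,4.800)
cell (0,5): code 1000 → (1.000,5.311)–(0.864,5.000)
cell (1,4): code 0110 → (1.000,4.800)–(2.000,4.346)
cell (1,5): code 1101 → (1.966,6.000)–(1.000,5.311)
cell (1,6): code 1000 → (2.000,6.011)–(1.966,6.000)
cell (2,4): code 0010 → (2.000,4.346)–(2.601,5.000)
cell (2,5): code 0011 → (2.601,5.000)–(2.016,6.000)
cell (2,6): code 0001 → (2.016,6.000)–(2.000,6.011)
total: 8 segments, chained into 1 closed loop(s), length Σ = 4.967344

segments=8 loops=1 length=4.967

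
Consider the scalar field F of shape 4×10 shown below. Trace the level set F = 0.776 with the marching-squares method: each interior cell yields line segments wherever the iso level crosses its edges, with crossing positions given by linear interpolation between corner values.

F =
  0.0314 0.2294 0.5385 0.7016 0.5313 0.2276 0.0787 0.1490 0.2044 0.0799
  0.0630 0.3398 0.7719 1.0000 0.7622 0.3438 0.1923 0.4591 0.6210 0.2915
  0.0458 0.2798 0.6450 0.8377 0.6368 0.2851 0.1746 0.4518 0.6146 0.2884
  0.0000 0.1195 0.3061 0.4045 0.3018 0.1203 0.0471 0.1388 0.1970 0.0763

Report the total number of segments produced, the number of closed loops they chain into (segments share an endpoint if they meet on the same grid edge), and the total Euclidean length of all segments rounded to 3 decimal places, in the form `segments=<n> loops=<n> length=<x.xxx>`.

cell (0,2): code 0100 → (0.249,3.000)–(1.000,2.018)
cell (0,3): code 1000 → (1.000,3.942)–(0.249,3.000)
cell (1,2): code 0110 → (1.000,2.018)–(2.000,2.680)
cell (1,3): code 1001 → (2.000,3.307)–(1.000,3.942)
cell (2,2): code 0010 → (2.000,2.680)–(2.142,3.000)
cell (2,3): code 0001 → (2.142,3.000)–(2.000,3.307)
total: 6 segments, chained into 1 closed loop(s), length Σ = 5.513220

segments=6 loops=1 length=5.513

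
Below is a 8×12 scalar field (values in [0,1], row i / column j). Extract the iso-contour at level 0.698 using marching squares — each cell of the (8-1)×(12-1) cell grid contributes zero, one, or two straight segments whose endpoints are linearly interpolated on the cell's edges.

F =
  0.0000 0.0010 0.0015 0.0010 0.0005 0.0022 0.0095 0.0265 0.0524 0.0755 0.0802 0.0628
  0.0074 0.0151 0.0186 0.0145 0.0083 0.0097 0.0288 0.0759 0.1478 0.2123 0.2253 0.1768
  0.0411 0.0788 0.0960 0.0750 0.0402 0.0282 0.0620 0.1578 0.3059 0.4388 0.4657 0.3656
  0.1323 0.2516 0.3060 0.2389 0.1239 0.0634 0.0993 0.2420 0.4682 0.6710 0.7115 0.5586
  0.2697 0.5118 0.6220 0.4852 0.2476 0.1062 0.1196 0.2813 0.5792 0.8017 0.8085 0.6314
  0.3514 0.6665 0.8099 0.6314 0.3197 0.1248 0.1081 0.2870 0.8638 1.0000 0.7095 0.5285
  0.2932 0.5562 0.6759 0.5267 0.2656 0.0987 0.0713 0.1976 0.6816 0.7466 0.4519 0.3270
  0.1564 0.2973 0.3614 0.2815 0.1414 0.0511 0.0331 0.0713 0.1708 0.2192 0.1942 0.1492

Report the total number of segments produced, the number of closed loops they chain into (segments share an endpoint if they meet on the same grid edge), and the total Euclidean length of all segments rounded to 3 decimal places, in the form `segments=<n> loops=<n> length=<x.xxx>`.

cell (2,9): code 0100 → (2.945,10.000)–(3.000,9.667)
cell (2,10): code 1000 → (3.000,10.088)–(2.945,10.000)
cell (3,8): code 0100 → (3.207,9.000)–(4.000,8.534)
cell (3,9): code 1110 → (3.000,9.667)–(3.207,9.000)
cell (3,10): code 1001 → (4.000,10.624)–(3.000,10.088)
cell (4,1): code 0100 → (4.404,2.000)–(5.000,1.220)
cell (4,2): code 1000 → (5.000,2.627)–(4.404,2.000)
cell (4,7): code 0100 → (4.417,8.000)–(5.000,7.713)
cell (4,8): code 1110 → (4.000,8.534)–(4.417,8.000)
cell (4,10): code 1001 → (5.000,10.064)–(4.000,10.624)
cell (5,1): code 0010 → (5.000,1.220)–(5.835,2.000)
cell (5,2): code 0001 → (5.835,2.000)–(5.000,2.627)
cell (5,7): code 0010 → (5.000,7.713)–(5.910,8.000)
cell (5,8): code 0111 → (5.910,8.000)–(6.000,8.252)
cell (5,9): code 1011 → (6.000,9.165)–(5.045,10.000)
cell (5,10): code 0001 → (5.045,10.000)–(5.000,10.064)
cell (6,8): code 0010 → (6.000,8.252)–(6.092,9.000)
cell (6,9): code 0001 → (6.092,9.000)–(6.000,9.165)
total: 18 segments, chained into 2 closed loop(s), length Σ = 13.212441

segments=18 loops=2 length=13.212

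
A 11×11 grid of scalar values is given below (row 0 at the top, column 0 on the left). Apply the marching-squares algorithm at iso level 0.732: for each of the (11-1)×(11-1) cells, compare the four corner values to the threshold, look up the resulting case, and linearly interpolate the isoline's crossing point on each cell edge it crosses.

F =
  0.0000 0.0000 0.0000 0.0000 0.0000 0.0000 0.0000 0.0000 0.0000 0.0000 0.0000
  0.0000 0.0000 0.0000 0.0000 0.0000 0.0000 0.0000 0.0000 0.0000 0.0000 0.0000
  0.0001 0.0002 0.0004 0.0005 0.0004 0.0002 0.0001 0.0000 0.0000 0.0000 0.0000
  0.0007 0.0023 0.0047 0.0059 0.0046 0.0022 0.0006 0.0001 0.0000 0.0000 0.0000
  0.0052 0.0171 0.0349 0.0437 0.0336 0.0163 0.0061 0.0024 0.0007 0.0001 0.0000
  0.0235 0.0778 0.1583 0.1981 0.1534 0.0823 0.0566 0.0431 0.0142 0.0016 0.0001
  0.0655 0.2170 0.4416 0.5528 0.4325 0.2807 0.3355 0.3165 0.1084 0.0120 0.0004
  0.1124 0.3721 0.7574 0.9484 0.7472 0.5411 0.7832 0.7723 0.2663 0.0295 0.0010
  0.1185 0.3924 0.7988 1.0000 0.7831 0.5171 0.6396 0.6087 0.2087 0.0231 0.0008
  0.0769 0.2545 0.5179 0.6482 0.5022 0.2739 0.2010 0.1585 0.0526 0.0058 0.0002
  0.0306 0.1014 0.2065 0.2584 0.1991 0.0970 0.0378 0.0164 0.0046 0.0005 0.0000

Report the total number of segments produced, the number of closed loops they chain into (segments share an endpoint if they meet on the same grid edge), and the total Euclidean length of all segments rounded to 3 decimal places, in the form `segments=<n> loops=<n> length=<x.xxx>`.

segments=16 loops=2 length=10.303

cell (6,1): code 0100 → (6.920,2.000)–(7.000,1.934)
cell (6,2): code 1100 → (6.453,3.000)–(6.920,2.000)
cell (6,3): code 1100 → (6.952,4.000)–(6.453,3.000)
cell (6,4): code 1000 → (7.000,4.074)–(6.952,4.000)
cell (6,5): code 0100 → (6.886,6.000)–(7.000,5.789)
cell (6,6): code 1100 → (6.912,7.000)–(6.886,6.000)
cell (6,7): code 1000 → (7.000,7.080)–(6.912,7.000)
cell (7,1): code 0110 → (7.000,1.934)–(8.000,1.836)
cell (7,4): code 1001 → (8.000,4.192)–(7.000,4.074)
cell (7,5): code 0010 → (7.000,5.789)–(7.357,6.000)
cell (7,6): code 0011 → (7.357,6.000)–(7.246,7.000)
cell (7,7): code 0001 → (7.246,7.000)–(7.000,7.080)
cell (8,1): code 0010 → (8.000,1.836)–(8.238,2.000)
cell (8,2): code 0011 → (8.238,2.000)–(8.762,3.000)
cell (8,3): code 0011 → (8.762,3.000)–(8.182,4.000)
cell (8,4): code 0001 → (8.182,4.000)–(8.000,4.192)
total: 16 segments, chained into 2 closed loop(s), length Σ = 10.302763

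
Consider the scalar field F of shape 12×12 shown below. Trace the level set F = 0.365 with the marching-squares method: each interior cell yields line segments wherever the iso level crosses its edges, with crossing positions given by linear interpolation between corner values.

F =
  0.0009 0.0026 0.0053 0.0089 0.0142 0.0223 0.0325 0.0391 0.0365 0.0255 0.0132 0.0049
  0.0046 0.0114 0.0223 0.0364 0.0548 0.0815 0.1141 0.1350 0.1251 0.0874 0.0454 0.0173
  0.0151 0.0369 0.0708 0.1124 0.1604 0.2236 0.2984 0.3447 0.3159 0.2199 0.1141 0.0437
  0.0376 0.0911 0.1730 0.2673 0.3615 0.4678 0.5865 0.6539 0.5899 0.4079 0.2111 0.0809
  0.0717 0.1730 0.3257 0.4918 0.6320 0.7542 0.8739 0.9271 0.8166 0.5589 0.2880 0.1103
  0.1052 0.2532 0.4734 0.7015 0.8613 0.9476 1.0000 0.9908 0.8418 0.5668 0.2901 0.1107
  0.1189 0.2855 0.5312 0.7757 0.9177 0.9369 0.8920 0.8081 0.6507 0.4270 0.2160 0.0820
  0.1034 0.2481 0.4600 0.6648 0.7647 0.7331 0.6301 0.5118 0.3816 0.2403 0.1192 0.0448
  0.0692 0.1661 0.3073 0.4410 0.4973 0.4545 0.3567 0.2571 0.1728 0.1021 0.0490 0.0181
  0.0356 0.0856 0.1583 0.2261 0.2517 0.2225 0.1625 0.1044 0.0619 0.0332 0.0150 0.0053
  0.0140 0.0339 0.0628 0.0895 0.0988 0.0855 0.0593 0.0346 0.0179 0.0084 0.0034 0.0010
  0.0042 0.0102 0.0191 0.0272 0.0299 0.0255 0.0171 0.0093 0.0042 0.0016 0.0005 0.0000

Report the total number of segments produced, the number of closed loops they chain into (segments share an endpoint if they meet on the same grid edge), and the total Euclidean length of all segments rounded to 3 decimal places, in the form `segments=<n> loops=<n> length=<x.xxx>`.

cell (2,4): code 0100 → (2.579,5.000)–(3.000,4.033)
cell (2,5): code 1100 → (2.231,6.000)–(2.579,5.000)
cell (2,6): code 1100 → (2.066,7.000)–(2.231,6.000)
cell (2,7): code 1100 → (2.179,8.000)–(2.066,7.000)
cell (2,8): code 1100 → (2.772,9.000)–(2.179,8.000)
cell (2,9): code 1000 → (3.000,9.218)–(2.772,9.000)
cell (3,2): code 0100 → (3.435,3.000)–(4.000,2.237)
cell (3,3): code 1100 → (3.013,4.000)–(3.435,3.000)
cell (3,4): code 1110 → (3.000,4.033)–(3.013,4.000)
cell (3,9): code 1001 → (4.000,9.716)–(3.000,9.218)
cell (4,1): code 0100 → (4.266,2.000)–(5.000,1.508)
cell (4,2): code 1110 → (4.000,2.237)–(4.266,2.000)
cell (4,9): code 1001 → (5.000,9.729)–(4.000,9.716)
cell (5,1): code 0110 → (5.000,1.508)–(6.000,1.324)
cell (5,9): code 1001 → (6.000,9.294)–(5.000,9.729)
cell (6,1): code 0110 → (6.000,1.324)–(7.000,1.552)
cell (6,8): code 1011 → (7.000,8.117)–(6.332,9.000)
cell (6,9): code 0001 → (6.332,9.000)–(6.000,9.294)
cell (7,1): code 0010 → (7.000,1.552)–(7.622,2.000)
cell (7,2): code 0111 → (7.622,2.000)–(8.000,2.432)
cell (7,5): code 1011 → (8.000,5.915)–(7.970,6.000)
cell (7,6): code 0011 → (7.970,6.000)–(7.576,7.000)
cell (7,7): code 0011 → (7.576,7.000)–(7.080,8.000)
cell (7,8): code 0001 → (7.080,8.000)–(7.000,8.117)
cell (8,2): code 0010 → (8.000,2.432)–(8.354,3.000)
cell (8,3): code 0011 → (8.354,3.000)–(8.539,4.000)
cell (8,4): code 0011 → (8.539,4.000)–(8.386,5.000)
cell (8,5): code 0001 → (8.386,5.000)–(8.000,5.915)
total: 28 segments, chained into 1 closed loop(s), length Σ = 23.177153

segments=28 loops=1 length=23.177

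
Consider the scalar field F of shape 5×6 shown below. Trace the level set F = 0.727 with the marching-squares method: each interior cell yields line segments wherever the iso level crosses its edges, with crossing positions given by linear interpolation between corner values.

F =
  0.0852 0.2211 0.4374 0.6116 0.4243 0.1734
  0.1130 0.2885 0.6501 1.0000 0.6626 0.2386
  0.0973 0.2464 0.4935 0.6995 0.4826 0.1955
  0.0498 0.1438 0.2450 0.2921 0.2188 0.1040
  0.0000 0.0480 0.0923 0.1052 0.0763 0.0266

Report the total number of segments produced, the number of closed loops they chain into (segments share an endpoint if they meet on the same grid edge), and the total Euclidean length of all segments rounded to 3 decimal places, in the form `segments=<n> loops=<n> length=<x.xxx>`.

cell (0,2): code 0100 → (0.297,3.000)–(1.000,2.220)
cell (0,3): code 1000 → (1.000,3.809)–(0.297,3.000)
cell (1,2): code 0010 → (1.000,2.220)–(1.908,3.000)
cell (1,3): code 0001 → (1.908,3.000)–(1.000,3.809)
total: 4 segments, chained into 1 closed loop(s), length Σ = 4.536034

segments=4 loops=1 length=4.536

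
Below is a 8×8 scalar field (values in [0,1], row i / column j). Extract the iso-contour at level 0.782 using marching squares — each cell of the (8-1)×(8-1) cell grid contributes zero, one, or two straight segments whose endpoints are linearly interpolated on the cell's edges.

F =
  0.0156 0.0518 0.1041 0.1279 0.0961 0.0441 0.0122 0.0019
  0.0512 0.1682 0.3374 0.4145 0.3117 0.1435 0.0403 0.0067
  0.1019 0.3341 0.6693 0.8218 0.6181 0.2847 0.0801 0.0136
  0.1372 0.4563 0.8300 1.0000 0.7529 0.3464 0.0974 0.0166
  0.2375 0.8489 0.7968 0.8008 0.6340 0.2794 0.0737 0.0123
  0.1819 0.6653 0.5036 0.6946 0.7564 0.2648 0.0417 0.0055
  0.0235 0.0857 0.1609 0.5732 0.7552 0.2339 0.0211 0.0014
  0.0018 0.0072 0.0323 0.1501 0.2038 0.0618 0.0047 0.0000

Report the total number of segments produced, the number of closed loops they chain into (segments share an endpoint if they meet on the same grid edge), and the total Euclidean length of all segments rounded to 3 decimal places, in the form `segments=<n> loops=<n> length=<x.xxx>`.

cell (1,2): code 0100 → (1.902,3.000)–(2.000,2.739)
cell (1,3): code 1000 → (2.000,3.195)–(1.902,3.000)
cell (2,1): code 0100 → (2.701,2.000)–(3.000,1.872)
cell (2,2): code 1110 → (2.000,2.739)–(2.701,2.000)
cell (2,3): code 1001 → (3.000,3.882)–(2.000,3.195)
cell (3,0): code 0100 → (3.830,1.000)–(4.000,0.891)
cell (3,1): code 1110 → (3.000,1.872)–(3.830,1.000)
cell (3,3): code 1001 → (4.000,3.113)–(3.000,3.882)
cell (4,0): code 0010 → (4.000,0.891)–(4.364,1.000)
cell (4,1): code 0011 → (4.364,1.000)–(4.050,2.000)
cell (4,2): code 0011 → (4.050,2.000)–(4.177,3.000)
cell (4,3): code 0001 → (4.177,3.000)–(4.000,3.113)
total: 12 segments, chained into 1 closed loop(s), length Σ = 8.368229

segments=12 loops=1 length=8.368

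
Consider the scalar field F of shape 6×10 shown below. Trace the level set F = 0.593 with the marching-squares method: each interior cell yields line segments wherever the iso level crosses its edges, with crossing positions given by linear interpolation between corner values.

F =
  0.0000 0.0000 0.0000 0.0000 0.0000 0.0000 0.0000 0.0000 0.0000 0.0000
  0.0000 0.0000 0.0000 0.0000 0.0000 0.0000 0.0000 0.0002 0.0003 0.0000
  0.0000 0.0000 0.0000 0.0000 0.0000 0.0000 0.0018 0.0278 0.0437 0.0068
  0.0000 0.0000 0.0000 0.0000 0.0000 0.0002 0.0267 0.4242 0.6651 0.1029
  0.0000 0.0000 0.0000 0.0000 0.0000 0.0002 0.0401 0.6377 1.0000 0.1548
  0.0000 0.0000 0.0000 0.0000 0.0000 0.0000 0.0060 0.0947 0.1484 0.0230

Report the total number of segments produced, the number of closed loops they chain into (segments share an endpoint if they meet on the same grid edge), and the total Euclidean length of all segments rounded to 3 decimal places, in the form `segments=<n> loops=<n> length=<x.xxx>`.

segments=8 loops=1 length=4.698

cell (2,7): code 0100 → (2.884,8.000)–(3.000,7.701)
cell (2,8): code 1000 → (3.000,8.128)–(2.884,8.000)
cell (3,6): code 0100 → (3.791,7.000)–(4.000,6.925)
cell (3,7): code 1110 → (3.000,7.701)–(3.791,7.000)
cell (3,8): code 1001 → (4.000,8.482)–(3.000,8.128)
cell (4,6): code 0010 → (4.000,6.925)–(4.082,7.000)
cell (4,7): code 0011 → (4.082,7.000)–(4.478,8.000)
cell (4,8): code 0001 → (4.478,8.000)–(4.000,8.482)
total: 8 segments, chained into 1 closed loop(s), length Σ = 4.698381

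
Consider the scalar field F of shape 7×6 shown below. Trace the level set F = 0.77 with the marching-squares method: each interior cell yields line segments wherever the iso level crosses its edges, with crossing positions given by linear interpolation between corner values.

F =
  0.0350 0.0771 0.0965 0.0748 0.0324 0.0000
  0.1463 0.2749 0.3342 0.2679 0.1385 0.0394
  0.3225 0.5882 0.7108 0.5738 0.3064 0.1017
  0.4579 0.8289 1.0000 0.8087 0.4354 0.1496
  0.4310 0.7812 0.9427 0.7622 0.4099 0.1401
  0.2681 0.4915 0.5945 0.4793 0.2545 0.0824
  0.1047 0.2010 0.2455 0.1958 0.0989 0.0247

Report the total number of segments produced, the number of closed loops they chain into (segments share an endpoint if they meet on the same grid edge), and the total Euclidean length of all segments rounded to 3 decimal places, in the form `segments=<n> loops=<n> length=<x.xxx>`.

segments=10 loops=1 length=7.057

cell (2,0): code 0100 → (2.755,1.000)–(3.000,0.841)
cell (2,1): code 1100 → (2.205,2.000)–(2.755,1.000)
cell (2,2): code 1100 → (2.835,3.000)–(2.205,2.000)
cell (2,3): code 1000 → (3.000,3.104)–(2.835,3.000)
cell (3,0): code 0110 → (3.000,0.841)–(4.000,0.968)
cell (3,2): code 1011 → (4.000,2.957)–(3.832,3.000)
cell (3,3): code 0001 → (3.832,3.000)–(3.000,3.104)
cell (4,0): code 0010 → (4.000,0.968)–(4.039,1.000)
cell (4,1): code 0011 → (4.039,1.000)–(4.496,2.000)
cell (4,2): code 0001 → (4.496,2.000)–(4.000,2.957)
total: 10 segments, chained into 1 closed loop(s), length Σ = 7.057497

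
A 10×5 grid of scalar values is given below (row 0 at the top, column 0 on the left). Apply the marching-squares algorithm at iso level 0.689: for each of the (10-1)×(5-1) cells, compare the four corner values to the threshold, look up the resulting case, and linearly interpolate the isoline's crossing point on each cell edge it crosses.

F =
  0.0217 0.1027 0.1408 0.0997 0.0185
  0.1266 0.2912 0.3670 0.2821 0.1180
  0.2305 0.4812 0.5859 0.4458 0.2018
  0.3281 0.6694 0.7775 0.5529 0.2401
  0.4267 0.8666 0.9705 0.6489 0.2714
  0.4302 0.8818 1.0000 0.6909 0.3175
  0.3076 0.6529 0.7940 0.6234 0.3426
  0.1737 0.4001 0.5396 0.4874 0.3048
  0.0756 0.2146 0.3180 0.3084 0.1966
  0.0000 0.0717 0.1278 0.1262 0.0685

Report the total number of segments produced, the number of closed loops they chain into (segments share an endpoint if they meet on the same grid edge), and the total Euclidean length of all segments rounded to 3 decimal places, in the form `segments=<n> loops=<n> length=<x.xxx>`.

cell (2,1): code 0100 → (2.538,2.000)–(3.000,1.181)
cell (2,2): code 1000 → (3.000,2.394)–(2.538,2.000)
cell (3,0): code 0100 → (3.099,1.000)–(4.000,0.596)
cell (3,1): code 1110 → (3.000,1.181)–(3.099,1.000)
cell (3,2): code 1001 → (4.000,2.875)–(3.000,2.394)
cell (4,0): code 0110 → (4.000,0.596)–(5.000,0.573)
cell (4,2): code 1101 → (4.955,3.000)–(4.000,2.875)
cell (4,3): code 1000 → (5.000,3.005)–(4.955,3.000)
cell (5,0): code 0010 → (5.000,0.573)–(5.842,1.000)
cell (5,1): code 0111 → (5.842,1.000)–(6.000,1.256)
cell (5,2): code 1011 → (6.000,2.615)–(5.028,3.000)
cell (5,3): code 0001 → (5.028,3.000)–(5.000,3.005)
cell (6,1): code 0010 → (6.000,1.256)–(6.413,2.000)
cell (6,2): code 0001 → (6.413,2.000)–(6.000,2.615)
total: 14 segments, chained into 1 closed loop(s), length Σ = 9.769937

segments=14 loops=1 length=9.770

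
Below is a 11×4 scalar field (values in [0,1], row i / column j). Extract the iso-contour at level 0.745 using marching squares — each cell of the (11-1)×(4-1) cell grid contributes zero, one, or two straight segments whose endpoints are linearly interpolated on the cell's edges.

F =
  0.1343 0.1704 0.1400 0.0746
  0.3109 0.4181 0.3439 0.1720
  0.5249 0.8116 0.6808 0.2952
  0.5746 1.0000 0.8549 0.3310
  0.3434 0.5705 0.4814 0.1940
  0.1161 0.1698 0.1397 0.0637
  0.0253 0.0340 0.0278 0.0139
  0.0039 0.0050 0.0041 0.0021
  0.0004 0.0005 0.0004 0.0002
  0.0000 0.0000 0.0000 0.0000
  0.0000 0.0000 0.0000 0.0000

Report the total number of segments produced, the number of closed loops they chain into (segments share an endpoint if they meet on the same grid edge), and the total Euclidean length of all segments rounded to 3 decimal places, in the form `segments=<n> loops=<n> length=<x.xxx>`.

cell (1,0): code 0100 → (1.831,1.000)–(2.000,0.768)
cell (1,1): code 1000 → (2.000,1.509)–(1.831,1.000)
cell (2,0): code 0110 → (2.000,0.768)–(3.000,0.401)
cell (2,1): code 1101 → (2.369,2.000)–(2.000,1.509)
cell (2,2): code 1000 → (3.000,2.210)–(2.369,2.000)
cell (3,0): code 0010 → (3.000,0.401)–(3.594,1.000)
cell (3,1): code 0011 → (3.594,1.000)–(3.294,2.000)
cell (3,2): code 0001 → (3.294,2.000)–(3.000,2.210)
total: 8 segments, chained into 1 closed loop(s), length Σ = 5.417287

segments=8 loops=1 length=5.417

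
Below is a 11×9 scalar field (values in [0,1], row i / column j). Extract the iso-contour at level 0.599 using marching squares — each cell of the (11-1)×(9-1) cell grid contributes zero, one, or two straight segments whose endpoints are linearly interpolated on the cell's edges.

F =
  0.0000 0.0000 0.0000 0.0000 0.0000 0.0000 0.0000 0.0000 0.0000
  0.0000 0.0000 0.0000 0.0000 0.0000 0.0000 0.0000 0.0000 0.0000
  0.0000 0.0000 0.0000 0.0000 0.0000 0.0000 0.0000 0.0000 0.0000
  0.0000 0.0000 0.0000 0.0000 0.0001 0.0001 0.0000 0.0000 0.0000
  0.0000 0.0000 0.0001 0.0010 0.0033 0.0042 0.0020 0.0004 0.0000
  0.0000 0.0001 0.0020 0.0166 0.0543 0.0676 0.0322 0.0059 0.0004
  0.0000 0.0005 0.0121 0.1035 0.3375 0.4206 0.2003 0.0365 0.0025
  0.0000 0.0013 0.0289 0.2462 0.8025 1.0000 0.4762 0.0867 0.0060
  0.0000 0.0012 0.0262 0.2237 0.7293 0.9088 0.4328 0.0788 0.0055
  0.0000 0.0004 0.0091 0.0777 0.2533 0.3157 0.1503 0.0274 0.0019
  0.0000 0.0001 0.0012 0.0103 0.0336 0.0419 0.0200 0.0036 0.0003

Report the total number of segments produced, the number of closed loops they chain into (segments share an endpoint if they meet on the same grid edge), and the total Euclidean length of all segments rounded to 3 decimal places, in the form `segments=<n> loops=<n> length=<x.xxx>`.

cell (6,3): code 0100 → (6.562,4.000)–(7.000,3.634)
cell (6,4): code 1100 → (6.308,5.000)–(6.562,4.000)
cell (6,5): code 1000 → (7.000,5.766)–(6.308,5.000)
cell (7,3): code 0110 → (7.000,3.634)–(8.000,3.742)
cell (7,5): code 1001 → (8.000,5.651)–(7.000,5.766)
cell (8,3): code 0010 → (8.000,3.742)–(8.274,4.000)
cell (8,4): code 0011 → (8.274,4.000)–(8.522,5.000)
cell (8,5): code 0001 → (8.522,5.000)–(8.000,5.651)
total: 8 segments, chained into 1 closed loop(s), length Σ = 6.887592

segments=8 loops=1 length=6.888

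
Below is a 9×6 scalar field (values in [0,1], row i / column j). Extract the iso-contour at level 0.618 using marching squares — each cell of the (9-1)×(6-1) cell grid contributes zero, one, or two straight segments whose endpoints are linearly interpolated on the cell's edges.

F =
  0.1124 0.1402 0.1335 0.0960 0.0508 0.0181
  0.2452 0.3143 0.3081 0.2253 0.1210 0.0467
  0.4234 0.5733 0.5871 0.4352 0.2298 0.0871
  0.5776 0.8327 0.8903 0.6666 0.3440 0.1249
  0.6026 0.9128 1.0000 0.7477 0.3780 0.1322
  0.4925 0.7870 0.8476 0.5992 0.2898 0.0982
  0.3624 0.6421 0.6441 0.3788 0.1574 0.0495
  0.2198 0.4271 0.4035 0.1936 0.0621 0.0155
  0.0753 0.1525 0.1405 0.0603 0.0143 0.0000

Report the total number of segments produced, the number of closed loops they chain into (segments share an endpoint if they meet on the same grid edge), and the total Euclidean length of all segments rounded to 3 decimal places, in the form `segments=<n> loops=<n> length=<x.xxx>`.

cell (2,0): code 0100 → (2.172,1.000)–(3.000,0.158)
cell (2,1): code 1100 → (2.102,2.000)–(2.172,1.000)
cell (2,2): code 1100 → (2.790,3.000)–(2.102,2.000)
cell (2,3): code 1000 → (3.000,3.151)–(2.790,3.000)
cell (3,0): code 0110 → (3.000,0.158)–(4.000,0.050)
cell (3,3): code 1001 → (4.000,3.351)–(3.000,3.151)
cell (4,0): code 0110 → (4.000,0.050)–(5.000,0.426)
cell (4,2): code 1011 → (5.000,2.924)–(4.873,3.000)
cell (4,3): code 0001 → (4.873,3.000)–(4.000,3.351)
cell (5,0): code 0110 → (5.000,0.426)–(6.000,0.914)
cell (5,2): code 1001 → (6.000,2.098)–(5.000,2.924)
cell (6,0): code 0010 → (6.000,0.914)–(6.112,1.000)
cell (6,1): code 0011 → (6.112,1.000)–(6.108,2.000)
cell (6,2): code 0001 → (6.108,2.000)–(6.000,2.098)
total: 14 segments, chained into 1 closed loop(s), length Σ = 11.535601

segments=14 loops=1 length=11.536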